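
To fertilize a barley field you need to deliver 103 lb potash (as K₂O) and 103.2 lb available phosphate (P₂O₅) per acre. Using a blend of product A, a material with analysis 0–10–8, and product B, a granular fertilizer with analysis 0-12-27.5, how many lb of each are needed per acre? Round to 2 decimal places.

With a, b = lb per acre of product A and product B:
K₂O: 0.08·a + 0.275·b = 103
P₂O₅: 0.1·a + 0.12·b = 103.2
Eliminate a: (row1) − 0.08/0.1·(row2) → 0.179·b = 20.44, so b = 114.1899.
Back-substitute: a = (103 − 0.275·114.1899) / 0.08 = 894.972.

894.97 lb product A, 114.19 lb product B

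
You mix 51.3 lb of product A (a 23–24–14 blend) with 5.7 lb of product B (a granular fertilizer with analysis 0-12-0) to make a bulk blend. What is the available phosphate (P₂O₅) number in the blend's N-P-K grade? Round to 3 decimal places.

Total mass = 51.3 + 5.7 = 57 lb.
P₂O₅ mass = 24%×51.3 + 12%×5.7 = 12.996 lb.
% P₂O₅ = 12.996 / 57 = 22.8%.

22.800% P₂O₅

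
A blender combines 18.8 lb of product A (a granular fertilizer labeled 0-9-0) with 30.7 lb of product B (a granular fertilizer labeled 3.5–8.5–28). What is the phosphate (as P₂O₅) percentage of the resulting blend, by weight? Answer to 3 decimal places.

8.690% P₂O₅

Total mass = 18.8 + 30.7 = 49.5 lb.
P₂O₅ mass = 9%×18.8 + 8.5%×30.7 = 4.3015 lb.
% P₂O₅ = 4.3015 / 49.5 = 8.6899%.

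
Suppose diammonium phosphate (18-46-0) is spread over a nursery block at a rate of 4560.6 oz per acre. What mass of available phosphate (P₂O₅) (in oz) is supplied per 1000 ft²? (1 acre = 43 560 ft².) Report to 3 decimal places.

48.161 oz P₂O₅ per thousand sq ft

P₂O₅ per acre = 4560.6 × 46% = 2097.88 oz.
Convert to per 1000 ft²: 2097.88 × 0.0229568 = 48.1606 oz.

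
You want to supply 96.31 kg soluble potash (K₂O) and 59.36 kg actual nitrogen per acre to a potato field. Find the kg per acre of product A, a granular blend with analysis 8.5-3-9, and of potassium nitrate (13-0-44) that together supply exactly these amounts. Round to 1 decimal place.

529.1 kg product A, 110.7 kg potassium nitrate

Per-acre balance (a = product A, b = potassium nitrate):
K₂O: 0.09·a + 0.44·b = 96.31
N: 0.085·a + 0.13·b = 59.36
Solving simultaneously: a = 529.109, b = 110.66.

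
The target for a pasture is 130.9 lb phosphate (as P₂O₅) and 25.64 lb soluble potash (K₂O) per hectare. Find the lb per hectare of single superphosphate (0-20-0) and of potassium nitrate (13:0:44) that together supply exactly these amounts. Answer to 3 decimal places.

With a, b = lb per hectare of single superphosphate and potassium nitrate:
P₂O₅: 0.2·a + 0·b = 130.9
K₂O: 0·a + 0.44·b = 25.64
Solving simultaneously: a = 654.5, b = 58.2727.

654.500 lb single superphosphate, 58.273 lb potassium nitrate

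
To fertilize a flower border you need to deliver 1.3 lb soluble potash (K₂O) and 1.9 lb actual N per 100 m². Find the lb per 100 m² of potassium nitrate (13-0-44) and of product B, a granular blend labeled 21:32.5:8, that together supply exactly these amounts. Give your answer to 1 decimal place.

1.5 lb potassium nitrate, 8.1 lb product B

Let a = lb of potassium nitrate, b = lb of product B (per 100 m²).
K₂O: 0.44·a + 0.08·b = 1.3
N: 0.13·a + 0.21·b = 1.9
Eliminate b: (row1) − 0.08/0.21·(row2) → 0.390476·a = 0.57619, so a = 1.47561.
Then b = (1.9 − 0.13·1.47561) / 0.21 = 8.13415.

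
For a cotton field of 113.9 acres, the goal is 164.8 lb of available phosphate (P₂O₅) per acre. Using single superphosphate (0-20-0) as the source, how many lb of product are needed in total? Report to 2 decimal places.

93853.60 lb

Product per acre = 164.8 / 20% = 824 lb.
Total product = 824 × 113.9 = 93853.6 lb.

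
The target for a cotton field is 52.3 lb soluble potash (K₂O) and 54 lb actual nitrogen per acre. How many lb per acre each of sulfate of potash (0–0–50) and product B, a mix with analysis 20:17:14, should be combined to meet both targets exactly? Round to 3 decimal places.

Per-acre balance (a = sulfate of potash, b = product B):
K₂O: 0.5·a + 0.14·b = 52.3
N: 0·a + 0.2·b = 54
Solving simultaneously: a = 29, b = 270.

29.000 lb sulfate of potash, 270.000 lb product B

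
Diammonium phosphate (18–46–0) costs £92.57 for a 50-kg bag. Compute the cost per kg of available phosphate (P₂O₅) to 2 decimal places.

£4.02 per kg P₂O₅

P₂O₅ in bag = 50 × 46% = 23 kg.
Cost per kg P₂O₅ = £92.57 / 23 = £4.0248.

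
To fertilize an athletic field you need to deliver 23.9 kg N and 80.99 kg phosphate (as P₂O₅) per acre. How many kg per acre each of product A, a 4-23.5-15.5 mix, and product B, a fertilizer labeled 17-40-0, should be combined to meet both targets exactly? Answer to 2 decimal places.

Let a = kg of product A, b = kg of product B (per acre).
N: 0.04·a + 0.17·b = 23.9
P₂O₅: 0.235·a + 0.4·b = 80.99
From row1: a = (23.9 − 0.17·b) / 0.04.
Into row2: 0.235·(23.9 − 0.17·b)/0.04 + 0.4·b = 80.99 → b = 99.2443, a = 175.712.

175.71 kg product A, 99.24 kg product B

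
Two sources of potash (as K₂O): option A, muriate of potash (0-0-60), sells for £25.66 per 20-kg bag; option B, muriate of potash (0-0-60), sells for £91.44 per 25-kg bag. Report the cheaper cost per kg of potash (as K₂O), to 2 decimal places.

option A: K₂O per bag = 20 × 60% = 12 kg; cost = 25.66 / 12 = £2.1383/kg K₂O.
option B: K₂O per bag = 25 × 60% = 15 kg; cost = 91.44 / 15 = £6.0960/kg K₂O.
option A is cheaper.

£2.14 per kg K₂O (option A)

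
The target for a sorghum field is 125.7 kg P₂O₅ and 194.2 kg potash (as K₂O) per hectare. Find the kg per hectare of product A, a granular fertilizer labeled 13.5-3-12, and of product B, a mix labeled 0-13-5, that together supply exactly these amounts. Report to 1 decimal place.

Per-hectare balance (a = product A, b = product B):
P₂O₅: 0.03·a + 0.13·b = 125.7
K₂O: 0.12·a + 0.05·b = 194.2
Eliminate b: (row1) − 0.13/0.05·(row2) → -0.282·a = -379.22, so a = 1344.75.
Then b = (194.2 − 0.12·1344.75) / 0.05 = 656.596.

1344.8 kg product A, 656.6 kg product B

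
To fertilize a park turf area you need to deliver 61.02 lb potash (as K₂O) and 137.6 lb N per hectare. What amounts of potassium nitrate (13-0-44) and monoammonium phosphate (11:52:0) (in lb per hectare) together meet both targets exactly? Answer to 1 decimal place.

Per-hectare balance (a = potassium nitrate, b = monoammonium phosphate):
K₂O: 0.44·a + 0·b = 61.02
N: 0.13·a + 0.11·b = 137.6
Eliminate b: (row1) − 0/0.11·(row2) → 0.44·a = 61.02, so a = 138.682.
Then b = (137.6 − 0.13·138.682) / 0.11 = 1087.01.

138.7 lb potassium nitrate, 1087.0 lb monoammonium phosphate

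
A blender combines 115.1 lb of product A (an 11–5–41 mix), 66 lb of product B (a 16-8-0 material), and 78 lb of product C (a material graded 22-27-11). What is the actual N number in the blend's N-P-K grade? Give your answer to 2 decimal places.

Total mass = 115.1 + 66 + 78 = 259.1 lb.
N mass = 11%×115.1 + 16%×66 + 22%×78 = 40.381 lb.
% N = 40.381 / 259.1 = 15.5851%.

15.59% N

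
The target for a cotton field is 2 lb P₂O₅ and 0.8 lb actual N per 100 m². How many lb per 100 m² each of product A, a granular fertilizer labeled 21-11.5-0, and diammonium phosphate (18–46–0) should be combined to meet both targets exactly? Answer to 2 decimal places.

0.11 lb product A, 4.32 lb diammonium phosphate

Let a = lb of product A, b = lb of diammonium phosphate (per 100 m²).
P₂O₅: 0.115·a + 0.46·b = 2
N: 0.21·a + 0.18·b = 0.8
From row1: a = (2 − 0.46·b) / 0.115.
Into row2: 0.21·(2 − 0.46·b)/0.115 + 0.18·b = 0.8 → b = 4.32148, a = 0.105402.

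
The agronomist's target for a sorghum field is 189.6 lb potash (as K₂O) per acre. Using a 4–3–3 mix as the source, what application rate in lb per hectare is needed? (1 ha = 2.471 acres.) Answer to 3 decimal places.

15616.720 lb of product per hectare

Product per acre = 189.6 / 3% = 6320 lb.
Convert to per hectare: 6320 × 2.471 = 15616.72 lb.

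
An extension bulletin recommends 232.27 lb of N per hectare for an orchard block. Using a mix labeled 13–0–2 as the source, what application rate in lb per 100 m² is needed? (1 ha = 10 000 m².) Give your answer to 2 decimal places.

17.87 lb of product per hundred sq m

Product per hectare = 232.27 / 13% = 1786.69 lb.
Convert to per 100 m²: 1786.69 × 0.01 = 17.8669 lb.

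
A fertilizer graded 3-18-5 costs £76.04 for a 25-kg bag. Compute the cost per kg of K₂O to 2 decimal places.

£60.83 per kg K₂O

K₂O in bag = 25 × 5% = 1.25 kg.
Cost per kg K₂O = £76.04 / 1.25 = £60.8320.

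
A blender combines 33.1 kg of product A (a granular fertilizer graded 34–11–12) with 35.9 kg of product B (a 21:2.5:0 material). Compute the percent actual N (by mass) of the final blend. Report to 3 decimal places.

27.236% N

Total mass = 33.1 + 35.9 = 69 kg.
N mass = 34%×33.1 + 21%×35.9 = 18.793 kg.
% N = 18.793 / 69 = 27.2362%.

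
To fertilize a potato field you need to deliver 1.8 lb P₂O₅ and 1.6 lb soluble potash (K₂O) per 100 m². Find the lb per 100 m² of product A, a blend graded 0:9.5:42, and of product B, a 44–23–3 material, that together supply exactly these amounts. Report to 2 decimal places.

Let a = lb of product A, b = lb of product B (per 100 m²).
P₂O₅: 0.095·a + 0.23·b = 1.8
K₂O: 0.42·a + 0.03·b = 1.6
Eliminate a: (row1) − 0.095/0.42·(row2) → 0.223214·b = 1.4381, so b = 6.44267.
Back-substitute: a = (1.8 − 0.23·6.44267) / 0.095 = 3.34933.

3.35 lb product A, 6.44 lb product B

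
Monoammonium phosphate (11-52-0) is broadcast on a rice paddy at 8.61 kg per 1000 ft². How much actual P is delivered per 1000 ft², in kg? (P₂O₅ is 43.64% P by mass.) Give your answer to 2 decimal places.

1.95 kg P per thousand sq ft

P₂O₅ per 1000 ft² = 8.61 × 52% = 4.4772 kg.
Elemental P = 4.4772 × 0.4364 = 1.95385 kg per 1000 ft².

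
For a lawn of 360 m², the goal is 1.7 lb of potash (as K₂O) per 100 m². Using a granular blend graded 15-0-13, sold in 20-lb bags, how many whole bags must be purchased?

Product per 100 m² = 1.7 / 13% = 13.0769 lb.
Total product = 13.0769 × 360 / 100 = 47.0769 lb.
Bags = ⌈47.0769 / 20⌉ = 3.

3 bags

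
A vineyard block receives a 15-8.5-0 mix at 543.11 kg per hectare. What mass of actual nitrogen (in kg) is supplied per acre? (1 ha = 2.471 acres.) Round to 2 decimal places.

nitrogen per hectare = 543.11 × 15% = 81.4665 kg.
Convert to per acre: 81.4665 × 0.404694 = 32.969 kg.

32.97 kg N per acre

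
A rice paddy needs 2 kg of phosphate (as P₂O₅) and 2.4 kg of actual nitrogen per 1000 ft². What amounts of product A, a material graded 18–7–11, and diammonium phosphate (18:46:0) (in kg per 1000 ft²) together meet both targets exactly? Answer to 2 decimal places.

Let a = kg of product A, b = kg of diammonium phosphate (per 1000 ft²).
P₂O₅: 0.07·a + 0.46·b = 2
N: 0.18·a + 0.18·b = 2.4
Eliminate b: (row1) − 0.46/0.18·(row2) → -0.39·a = -4.13333, so a = 10.5983.
Then b = (2.4 − 0.18·10.5983) / 0.18 = 2.73504.

10.60 kg product A, 2.74 kg diammonium phosphate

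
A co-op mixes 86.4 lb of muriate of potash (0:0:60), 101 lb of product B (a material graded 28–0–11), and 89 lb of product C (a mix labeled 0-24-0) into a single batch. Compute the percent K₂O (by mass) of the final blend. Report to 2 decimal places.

22.77% K₂O

Total mass = 86.4 + 101 + 89 = 276.4 lb.
K₂O mass = 60%×86.4 + 11%×101 + 0%×89 = 62.95 lb.
% K₂O = 62.95 / 276.4 = 22.77496%.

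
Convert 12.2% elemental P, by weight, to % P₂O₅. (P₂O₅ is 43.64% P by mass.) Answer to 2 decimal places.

27.96% P₂O₅

%P₂O₅ = 12.2 / 0.4364 = 27.956%.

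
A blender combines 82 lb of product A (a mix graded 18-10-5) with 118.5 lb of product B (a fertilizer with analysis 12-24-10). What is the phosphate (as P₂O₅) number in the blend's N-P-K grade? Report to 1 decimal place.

Total mass = 82 + 118.5 = 200.5 lb.
P₂O₅ mass = 10%×82 + 24%×118.5 = 36.64 lb.
% P₂O₅ = 36.64 / 200.5 = 18.2743%.

18.3% P₂O₅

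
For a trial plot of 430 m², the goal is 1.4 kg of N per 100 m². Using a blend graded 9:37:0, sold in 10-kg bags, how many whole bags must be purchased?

7 bags

Product per 100 m² = 1.4 / 9% = 15.5556 kg.
Total product = 15.5556 × 430 / 100 = 66.8889 kg.
Bags = ⌈66.8889 / 10⌉ = 7.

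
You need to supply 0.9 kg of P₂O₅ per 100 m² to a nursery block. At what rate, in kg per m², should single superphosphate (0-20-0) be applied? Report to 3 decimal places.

0.045 kg of product per sq m

Product per 100 m² = 0.9 / 20% = 4.5 kg.
Convert to per m²: 4.5 × 0.01 = 0.045 kg.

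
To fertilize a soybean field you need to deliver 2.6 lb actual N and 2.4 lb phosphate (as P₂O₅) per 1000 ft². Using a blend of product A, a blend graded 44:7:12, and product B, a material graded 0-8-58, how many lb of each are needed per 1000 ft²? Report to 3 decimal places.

Per-1000 ft² balance (a = product A, b = product B):
N: 0.44·a + 0·b = 2.6
P₂O₅: 0.07·a + 0.08·b = 2.4
Eliminate a: (row1) − 0.44/0.07·(row2) → -0.502857·b = -12.4857, so b = 24.8295.
Back-substitute: a = (2.6 − 0·24.8295) / 0.44 = 5.90909.

5.909 lb product A, 24.830 lb product B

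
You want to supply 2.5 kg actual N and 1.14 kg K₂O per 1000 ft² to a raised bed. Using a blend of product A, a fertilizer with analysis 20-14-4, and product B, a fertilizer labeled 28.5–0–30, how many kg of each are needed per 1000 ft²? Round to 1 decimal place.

8.7 kg product A, 2.6 kg product B

With a, b = kg per 1000 ft² of product A and product B:
N: 0.2·a + 0.285·b = 2.5
K₂O: 0.04·a + 0.3·b = 1.14
From row1: a = (2.5 − 0.285·b) / 0.2.
Into row2: 0.04·(2.5 − 0.285·b)/0.2 + 0.3·b = 1.14 → b = 2.63374, a = 8.74691.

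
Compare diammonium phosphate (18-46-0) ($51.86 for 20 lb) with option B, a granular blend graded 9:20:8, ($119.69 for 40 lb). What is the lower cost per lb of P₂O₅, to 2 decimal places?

diammonium phosphate: P₂O₅ per bag = 20 × 46% = 9.2 lb; cost = 51.86 / 9.2 = $5.6370/lb P₂O₅.
option B: P₂O₅ per bag = 40 × 20% = 8 lb; cost = 119.69 / 8 = $14.9612/lb P₂O₅.
diammonium phosphate is cheaper.

$5.64 per lb P₂O₅ (diammonium phosphate)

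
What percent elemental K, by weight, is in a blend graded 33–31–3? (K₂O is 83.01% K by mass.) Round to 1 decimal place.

%K = 3 × 0.8301 = 2.4903%.

2.5% K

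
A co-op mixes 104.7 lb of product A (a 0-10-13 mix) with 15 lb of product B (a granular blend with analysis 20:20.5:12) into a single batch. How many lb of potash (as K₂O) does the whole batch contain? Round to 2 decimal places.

K₂O mass = 13%×104.7 + 12%×15 = 15.411 lb.

15.41 lb K₂O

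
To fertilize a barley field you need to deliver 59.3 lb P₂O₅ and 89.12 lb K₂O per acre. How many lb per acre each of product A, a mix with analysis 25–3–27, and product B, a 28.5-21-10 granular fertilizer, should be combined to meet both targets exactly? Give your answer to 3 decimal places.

With a, b = lb per acre of product A and product B:
P₂O₅: 0.03·a + 0.21·b = 59.3
K₂O: 0.27·a + 0.1·b = 89.12
Eliminate a: (row1) − 0.03/0.27·(row2) → 0.198889·b = 49.3978, so b = 248.3687.
Back-substitute: a = (59.3 − 0.21·248.3687) / 0.03 = 238.0857.

238.086 lb product A, 248.369 lb product B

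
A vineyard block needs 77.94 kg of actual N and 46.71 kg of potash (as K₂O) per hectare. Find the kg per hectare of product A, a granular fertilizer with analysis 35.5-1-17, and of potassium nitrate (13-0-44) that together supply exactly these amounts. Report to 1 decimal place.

210.4 kg product A, 24.8 kg potassium nitrate

With a, b = kg per hectare of product A and potassium nitrate:
N: 0.355·a + 0.13·b = 77.94
K₂O: 0.17·a + 0.44·b = 46.71
From row1: a = (77.94 − 0.13·b) / 0.355.
Into row2: 0.17·(77.94 − 0.13·b)/0.355 + 0.44·b = 46.71 → b = 24.849, a = 210.4497.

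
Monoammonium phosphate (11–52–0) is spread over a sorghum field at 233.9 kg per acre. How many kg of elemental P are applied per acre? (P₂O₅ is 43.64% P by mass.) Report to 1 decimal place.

53.1 kg P per acre

P₂O₅ per acre = 233.9 × 52% = 121.628 kg.
Elemental P = 121.628 × 0.4364 = 53.0785 kg per acre.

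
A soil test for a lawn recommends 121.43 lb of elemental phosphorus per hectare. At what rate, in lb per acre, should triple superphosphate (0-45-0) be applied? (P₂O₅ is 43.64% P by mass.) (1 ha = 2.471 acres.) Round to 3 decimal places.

250.240 lb of product per acre

As P₂O₅: 121.43 / 0.4364 = 278.254 lb per hectare.
Product per hectare = 278.254 / 45% = 618.342 lb.
Convert to per acre: 618.342 × 0.404694 = 250.2396 lb.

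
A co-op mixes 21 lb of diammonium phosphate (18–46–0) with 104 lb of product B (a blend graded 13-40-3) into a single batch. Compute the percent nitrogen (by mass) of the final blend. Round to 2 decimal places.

13.84% N

Total mass = 21 + 104 = 125 lb.
N mass = 18%×21 + 13%×104 = 17.3 lb.
% N = 17.3 / 125 = 13.84%.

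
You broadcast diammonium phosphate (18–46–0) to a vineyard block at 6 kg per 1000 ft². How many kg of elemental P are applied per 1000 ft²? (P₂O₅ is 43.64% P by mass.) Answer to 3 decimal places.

P₂O₅ per 1000 ft² = 6 × 46% = 2.76 kg.
Elemental P = 2.76 × 0.4364 = 1.20446 kg per 1000 ft².

1.204 kg P per thousand sq ft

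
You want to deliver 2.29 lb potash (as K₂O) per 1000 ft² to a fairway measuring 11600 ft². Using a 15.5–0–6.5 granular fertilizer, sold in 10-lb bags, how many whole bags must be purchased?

41 bags

Product per 1000 ft² = 2.29 / 6.5% = 35.2308 lb.
Total product = 35.2308 × 11600 / 1000 = 408.677 lb.
Bags = ⌈408.677 / 10⌉ = 41.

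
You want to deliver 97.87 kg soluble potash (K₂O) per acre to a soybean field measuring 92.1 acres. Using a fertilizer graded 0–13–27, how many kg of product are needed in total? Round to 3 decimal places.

Product per acre = 97.87 / 27% = 362.481 kg.
Total product = 362.481 × 92.1 = 33384.5444 kg.

33384.544 kg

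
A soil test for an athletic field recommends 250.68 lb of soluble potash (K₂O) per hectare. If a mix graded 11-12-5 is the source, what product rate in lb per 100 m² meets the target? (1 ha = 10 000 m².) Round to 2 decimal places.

Product per hectare = 250.68 / 5% = 5013.6 lb.
Convert to per 100 m²: 5013.6 × 0.01 = 50.136 lb.

50.14 lb of product per hundred sq m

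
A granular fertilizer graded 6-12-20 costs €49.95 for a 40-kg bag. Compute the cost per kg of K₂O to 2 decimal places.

€6.24 per kg K₂O

K₂O in bag = 40 × 20% = 8 kg.
Cost per kg K₂O = €49.95 / 8 = €6.2438.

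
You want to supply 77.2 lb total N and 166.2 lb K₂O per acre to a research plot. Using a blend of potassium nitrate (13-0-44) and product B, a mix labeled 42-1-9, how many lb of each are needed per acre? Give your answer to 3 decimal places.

363.120 lb potassium nitrate, 71.415 lb product B

Per-acre balance (a = potassium nitrate, b = product B):
N: 0.13·a + 0.42·b = 77.2
K₂O: 0.44·a + 0.09·b = 166.2
Eliminate a: (row1) − 0.13/0.44·(row2) → 0.393409·b = 28.0955, so b = 71.4154.
Back-substitute: a = (77.2 − 0.42·71.4154) / 0.13 = 363.1196.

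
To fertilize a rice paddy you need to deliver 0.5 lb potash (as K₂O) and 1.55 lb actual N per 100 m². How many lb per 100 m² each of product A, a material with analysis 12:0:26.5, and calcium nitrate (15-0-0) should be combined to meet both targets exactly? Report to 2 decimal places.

1.89 lb product A, 8.82 lb calcium nitrate

With a, b = lb per 100 m² of product A and calcium nitrate:
K₂O: 0.265·a + 0·b = 0.5
N: 0.12·a + 0.15·b = 1.55
Eliminate b: (row1) − 0/0.15·(row2) → 0.265·a = 0.5, so a = 1.88679.
Then b = (1.55 − 0.12·1.88679) / 0.15 = 8.8239.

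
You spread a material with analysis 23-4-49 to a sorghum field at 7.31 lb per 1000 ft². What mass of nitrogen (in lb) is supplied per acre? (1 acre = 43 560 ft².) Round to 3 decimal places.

nitrogen per 1000 ft² = 7.31 × 23% = 1.6813 lb.
Convert to per acre: 1.6813 × 43.56 = 73.2374 lb.

73.237 lb N per acre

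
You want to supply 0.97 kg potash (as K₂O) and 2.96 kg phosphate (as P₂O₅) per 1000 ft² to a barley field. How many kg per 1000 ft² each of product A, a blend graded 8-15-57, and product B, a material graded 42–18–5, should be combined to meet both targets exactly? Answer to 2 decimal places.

0.28 kg product A, 16.21 kg product B

With a, b = kg per 1000 ft² of product A and product B:
K₂O: 0.57·a + 0.05·b = 0.97
P₂O₅: 0.15·a + 0.18·b = 2.96
Eliminate a: (row1) − 0.57/0.15·(row2) → -0.634·b = -10.278, so b = 16.2114.
Back-substitute: a = (0.97 − 0.05·16.2114) / 0.57 = 0.279706.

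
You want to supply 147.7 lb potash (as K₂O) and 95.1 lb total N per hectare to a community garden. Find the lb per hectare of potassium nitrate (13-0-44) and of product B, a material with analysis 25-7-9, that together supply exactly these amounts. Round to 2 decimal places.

288.57 lb potassium nitrate, 230.35 lb product B

Let a = lb of potassium nitrate, b = lb of product B (per hectare).
K₂O: 0.44·a + 0.09·b = 147.7
N: 0.13·a + 0.25·b = 95.1
From row1: a = (147.7 − 0.09·b) / 0.44.
Into row2: 0.13·(147.7 − 0.09·b)/0.44 + 0.25·b = 95.1 → b = 230.346, a = 288.566.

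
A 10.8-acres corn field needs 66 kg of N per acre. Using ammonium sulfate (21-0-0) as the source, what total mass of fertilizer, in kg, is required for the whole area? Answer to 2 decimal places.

3394.29 kg

Product per acre = 66 / 21% = 314.286 kg.
Total product = 314.286 × 10.8 = 3394.286 kg.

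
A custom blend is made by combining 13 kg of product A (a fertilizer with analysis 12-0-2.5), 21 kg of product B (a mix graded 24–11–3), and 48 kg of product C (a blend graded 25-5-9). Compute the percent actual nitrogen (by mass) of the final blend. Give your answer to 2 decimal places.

Total mass = 13 + 21 + 48 = 82 kg.
N mass = 12%×13 + 24%×21 + 25%×48 = 18.6 kg.
% N = 18.6 / 82 = 22.6829%.

22.68% N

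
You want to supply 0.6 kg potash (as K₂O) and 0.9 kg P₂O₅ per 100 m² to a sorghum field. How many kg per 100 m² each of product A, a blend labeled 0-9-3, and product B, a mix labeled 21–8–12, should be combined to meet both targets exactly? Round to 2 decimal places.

7.14 kg product A, 3.21 kg product B

Let a = kg of product A, b = kg of product B (per 100 m²).
K₂O: 0.03·a + 0.12·b = 0.6
P₂O₅: 0.09·a + 0.08·b = 0.9
From row1: a = (0.6 − 0.12·b) / 0.03.
Into row2: 0.09·(0.6 − 0.12·b)/0.03 + 0.08·b = 0.9 → b = 3.21429, a = 7.14286.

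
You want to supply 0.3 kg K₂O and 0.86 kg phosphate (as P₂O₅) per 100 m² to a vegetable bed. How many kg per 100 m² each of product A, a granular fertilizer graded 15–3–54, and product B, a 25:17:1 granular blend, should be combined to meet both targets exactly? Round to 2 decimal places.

0.46 kg product A, 4.98 kg product B

Per-100 m² balance (a = product A, b = product B):
K₂O: 0.54·a + 0.01·b = 0.3
P₂O₅: 0.03·a + 0.17·b = 0.86
Solving simultaneously: a = 0.463388, b = 4.97705.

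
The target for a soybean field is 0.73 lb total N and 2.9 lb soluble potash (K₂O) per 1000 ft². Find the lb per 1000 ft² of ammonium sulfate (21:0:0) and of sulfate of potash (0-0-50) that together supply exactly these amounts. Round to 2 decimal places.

With a, b = lb per 1000 ft² of ammonium sulfate and sulfate of potash:
N: 0.21·a + 0·b = 0.73
K₂O: 0·a + 0.5·b = 2.9
Solving simultaneously: a = 3.47619, b = 5.8.

3.48 lb ammonium sulfate, 5.80 lb sulfate of potash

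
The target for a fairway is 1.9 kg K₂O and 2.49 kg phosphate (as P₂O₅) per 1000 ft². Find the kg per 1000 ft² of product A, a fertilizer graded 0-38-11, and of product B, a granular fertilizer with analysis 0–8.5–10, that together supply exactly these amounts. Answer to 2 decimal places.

Let a = kg of product A, b = kg of product B (per 1000 ft²).
K₂O: 0.11·a + 0.1·b = 1.9
P₂O₅: 0.38·a + 0.085·b = 2.49
From row1: a = (1.9 − 0.1·b) / 0.11.
Into row2: 0.38·(1.9 − 0.1·b)/0.11 + 0.085·b = 2.49 → b = 15.6405, a = 3.0541.

3.05 kg product A, 15.64 kg product B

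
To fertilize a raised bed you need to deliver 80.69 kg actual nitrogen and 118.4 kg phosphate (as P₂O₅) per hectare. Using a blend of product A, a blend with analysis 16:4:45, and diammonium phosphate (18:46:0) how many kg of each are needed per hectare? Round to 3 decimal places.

Let a = kg of product A, b = kg of diammonium phosphate (per hectare).
N: 0.16·a + 0.18·b = 80.69
P₂O₅: 0.04·a + 0.46·b = 118.4
Eliminate b: (row1) − 0.18/0.46·(row2) → 0.144348·a = 34.3596, so a = 238.0331.
Then b = (118.4 − 0.04·238.0331) / 0.46 = 236.6928.

238.033 kg product A, 236.693 kg diammonium phosphate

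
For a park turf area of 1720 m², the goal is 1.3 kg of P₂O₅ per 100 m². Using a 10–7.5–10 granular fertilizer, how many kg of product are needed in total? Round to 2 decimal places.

298.13 kg

Product per 100 m² = 1.3 / 7.5% = 17.3333 kg.
Total product = 17.3333 × 1720 / 100 = 298.133 kg.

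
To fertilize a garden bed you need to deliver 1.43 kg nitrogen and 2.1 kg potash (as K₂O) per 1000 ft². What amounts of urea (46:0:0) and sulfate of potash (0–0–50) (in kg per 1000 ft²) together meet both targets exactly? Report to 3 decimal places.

With a, b = kg per 1000 ft² of urea and sulfate of potash:
N: 0.46·a + 0·b = 1.43
K₂O: 0·a + 0.5·b = 2.1
Solving simultaneously: a = 3.1087, b = 4.2.

3.109 kg urea, 4.200 kg sulfate of potash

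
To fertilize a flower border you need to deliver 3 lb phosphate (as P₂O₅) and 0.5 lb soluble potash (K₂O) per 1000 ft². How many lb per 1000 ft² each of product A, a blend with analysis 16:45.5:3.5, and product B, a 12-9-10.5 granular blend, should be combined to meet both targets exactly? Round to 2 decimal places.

6.05 lb product A, 2.75 lb product B

Per-1000 ft² balance (a = product A, b = product B):
P₂O₅: 0.455·a + 0.09·b = 3
K₂O: 0.035·a + 0.105·b = 0.5
Eliminate a: (row1) − 0.455/0.035·(row2) → -1.275·b = -3.5, so b = 2.7451.
Back-substitute: a = (3 − 0.09·2.7451) / 0.455 = 6.05042.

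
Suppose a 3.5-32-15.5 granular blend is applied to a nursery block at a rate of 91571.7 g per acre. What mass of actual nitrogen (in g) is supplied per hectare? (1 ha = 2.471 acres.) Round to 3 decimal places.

7919.578 g N per hectare

nitrogen per acre = 91571.7 × 3.5% = 3205.01 g.
Convert to per hectare: 3205.01 × 2.471 = 7919.57847 g.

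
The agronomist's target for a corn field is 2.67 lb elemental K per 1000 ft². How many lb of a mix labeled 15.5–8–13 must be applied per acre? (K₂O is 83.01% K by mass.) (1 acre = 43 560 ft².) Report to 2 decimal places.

1077.77 lb of product per acre

As K₂O: 2.67 / 0.8301 = 3.21648 lb per 1000 ft².
Product per 1000 ft² = 3.21648 / 13% = 24.7422 lb.
Convert to per acre: 24.7422 × 43.56 = 1077.768 lb.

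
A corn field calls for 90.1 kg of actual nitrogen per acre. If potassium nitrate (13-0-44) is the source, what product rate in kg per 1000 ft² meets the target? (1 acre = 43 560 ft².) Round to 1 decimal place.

15.9 kg of product per thousand sq ft

Product per acre = 90.1 / 13% = 693.077 kg.
Convert to per 1000 ft²: 693.077 × 0.0229568 = 15.9109 kg.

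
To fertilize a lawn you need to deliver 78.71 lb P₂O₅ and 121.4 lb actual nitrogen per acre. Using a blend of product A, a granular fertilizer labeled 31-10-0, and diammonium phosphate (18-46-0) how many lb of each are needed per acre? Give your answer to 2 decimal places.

334.48 lb product A, 98.40 lb diammonium phosphate

Let a = lb of product A, b = lb of diammonium phosphate (per acre).
P₂O₅: 0.1·a + 0.46·b = 78.71
N: 0.31·a + 0.18·b = 121.4
Solving simultaneously: a = 334.4799, b = 98.3957.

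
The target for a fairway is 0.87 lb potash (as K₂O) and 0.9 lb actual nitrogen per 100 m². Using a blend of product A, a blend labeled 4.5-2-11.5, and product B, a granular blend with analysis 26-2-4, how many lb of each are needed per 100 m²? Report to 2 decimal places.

6.77 lb product A, 2.29 lb product B

Per-100 m² balance (a = product A, b = product B):
K₂O: 0.115·a + 0.04·b = 0.87
N: 0.045·a + 0.26·b = 0.9
From row1: a = (0.87 − 0.04·b) / 0.115.
Into row2: 0.045·(0.87 − 0.04·b)/0.115 + 0.26·b = 0.9 → b = 2.29004, a = 6.76868.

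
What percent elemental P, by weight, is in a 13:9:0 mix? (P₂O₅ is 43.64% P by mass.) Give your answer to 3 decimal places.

%P = 9 × 0.4364 = 3.9276%.

3.928% P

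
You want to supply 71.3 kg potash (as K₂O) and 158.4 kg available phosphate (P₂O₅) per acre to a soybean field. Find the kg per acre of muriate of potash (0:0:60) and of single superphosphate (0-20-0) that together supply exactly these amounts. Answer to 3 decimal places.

Let a = kg of muriate of potash, b = kg of single superphosphate (per acre).
K₂O: 0.6·a + 0·b = 71.3
P₂O₅: 0·a + 0.2·b = 158.4
Solving simultaneously: a = 118.8333, b = 792.

118.833 kg muriate of potash, 792.000 kg single superphosphate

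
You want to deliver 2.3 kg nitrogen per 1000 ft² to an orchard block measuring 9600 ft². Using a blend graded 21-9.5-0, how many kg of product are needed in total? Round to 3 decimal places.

Product per 1000 ft² = 2.3 / 21% = 10.9524 kg.
Total product = 10.9524 × 9600 / 1000 = 105.1429 kg.

105.143 kg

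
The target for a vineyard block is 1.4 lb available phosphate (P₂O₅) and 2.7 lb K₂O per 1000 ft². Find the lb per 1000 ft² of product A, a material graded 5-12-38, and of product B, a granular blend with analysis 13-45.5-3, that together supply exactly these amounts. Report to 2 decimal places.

7.01 lb product A, 1.23 lb product B

Let a = lb of product A, b = lb of product B (per 1000 ft²).
P₂O₅: 0.12·a + 0.455·b = 1.4
K₂O: 0.38·a + 0.03·b = 2.7
From row1: a = (1.4 − 0.455·b) / 0.12.
Into row2: 0.38·(1.4 − 0.455·b)/0.12 + 0.03·b = 2.7 → b = 1.22859, a = 7.00827.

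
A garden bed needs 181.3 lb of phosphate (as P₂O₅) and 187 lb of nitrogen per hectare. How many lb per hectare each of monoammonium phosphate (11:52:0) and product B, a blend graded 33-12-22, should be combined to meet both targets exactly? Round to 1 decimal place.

Per-hectare balance (a = monoammonium phosphate, b = product B):
P₂O₅: 0.52·a + 0.12·b = 181.3
N: 0.11·a + 0.33·b = 187
Eliminate b: (row1) − 0.12/0.33·(row2) → 0.48·a = 113.3, so a = 236.042.
Then b = (187 − 0.11·236.042) / 0.33 = 487.986.

236.0 lb monoammonium phosphate, 488.0 lb product B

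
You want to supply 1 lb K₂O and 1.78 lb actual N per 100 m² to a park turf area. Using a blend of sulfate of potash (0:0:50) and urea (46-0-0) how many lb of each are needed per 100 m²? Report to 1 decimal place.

2.0 lb sulfate of potash, 3.9 lb urea

Per-100 m² balance (a = sulfate of potash, b = urea):
K₂O: 0.5·a + 0·b = 1
N: 0·a + 0.46·b = 1.78
Solving simultaneously: a = 2, b = 3.86957.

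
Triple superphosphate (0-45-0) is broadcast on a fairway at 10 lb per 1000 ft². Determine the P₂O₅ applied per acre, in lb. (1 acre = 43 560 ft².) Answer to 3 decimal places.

P₂O₅ per 1000 ft² = 10 × 45% = 4.5 lb.
Convert to per acre: 4.5 × 43.56 = 196.02 lb.

196.020 lb P₂O₅ per acre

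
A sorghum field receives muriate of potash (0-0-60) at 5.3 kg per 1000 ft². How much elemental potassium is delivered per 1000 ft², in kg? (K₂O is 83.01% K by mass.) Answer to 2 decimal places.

K₂O per 1000 ft² = 5.3 × 60% = 3.18 kg.
Elemental K = 3.18 × 0.8301 = 2.63972 kg per 1000 ft².

2.64 kg K per thousand sq ft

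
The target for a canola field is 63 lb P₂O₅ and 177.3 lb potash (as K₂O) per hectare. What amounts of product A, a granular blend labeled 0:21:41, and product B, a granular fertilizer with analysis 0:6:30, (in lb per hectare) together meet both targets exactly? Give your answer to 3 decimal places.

With a, b = lb per hectare of product A and product B:
P₂O₅: 0.21·a + 0.06·b = 63
K₂O: 0.41·a + 0.3·b = 177.3
Eliminate a: (row1) − 0.21/0.41·(row2) → -0.0936585·b = -27.8122, so b = 296.9531.
Back-substitute: a = (63 − 0.06·296.9531) / 0.21 = 215.1562.

215.156 lb product A, 296.953 lb product B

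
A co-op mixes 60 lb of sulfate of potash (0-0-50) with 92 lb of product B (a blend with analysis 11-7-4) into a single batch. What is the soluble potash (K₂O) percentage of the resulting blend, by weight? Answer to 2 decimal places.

Total mass = 60 + 92 = 152 lb.
K₂O mass = 50%×60 + 4%×92 = 33.68 lb.
% K₂O = 33.68 / 152 = 22.1579%.

22.16% K₂O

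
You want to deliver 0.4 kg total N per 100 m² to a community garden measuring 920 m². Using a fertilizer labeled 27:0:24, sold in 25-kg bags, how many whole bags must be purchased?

Product per 100 m² = 0.4 / 27% = 1.48148 kg.
Total product = 1.48148 × 920 / 100 = 13.6296 kg.
Bags = ⌈13.6296 / 25⌉ = 1.

1 bags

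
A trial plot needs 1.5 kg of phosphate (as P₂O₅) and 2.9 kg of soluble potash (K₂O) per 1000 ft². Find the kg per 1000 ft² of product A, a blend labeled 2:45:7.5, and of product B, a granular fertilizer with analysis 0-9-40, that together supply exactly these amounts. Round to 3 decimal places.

1.957 kg product A, 6.883 kg product B

Let a = kg of product A, b = kg of product B (per 1000 ft²).
P₂O₅: 0.45·a + 0.09·b = 1.5
K₂O: 0.075·a + 0.4·b = 2.9
Eliminate b: (row1) − 0.09/0.4·(row2) → 0.433125·a = 0.8475, so a = 1.95671.
Then b = (2.9 − 0.075·1.95671) / 0.4 = 6.88312.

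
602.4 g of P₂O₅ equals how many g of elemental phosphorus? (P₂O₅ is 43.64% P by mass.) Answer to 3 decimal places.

P = 602.4 × 0.4364 = 262.8874 g.

262.887 g P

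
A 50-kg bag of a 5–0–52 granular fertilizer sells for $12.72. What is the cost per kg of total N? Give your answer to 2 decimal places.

$5.09 per kg N

N in bag = 50 × 5% = 2.5 kg.
Cost per kg N = $12.72 / 2.5 = $5.0880.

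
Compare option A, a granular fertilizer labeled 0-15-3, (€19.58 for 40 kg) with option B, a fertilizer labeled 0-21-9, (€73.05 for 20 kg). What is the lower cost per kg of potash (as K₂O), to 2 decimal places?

option A: K₂O per bag = 40 × 3% = 1.2 kg; cost = 19.58 / 1.2 = €16.3167/kg K₂O.
option B: K₂O per bag = 20 × 9% = 1.8 kg; cost = 73.05 / 1.8 = €40.5833/kg K₂O.
option A is cheaper.

€16.32 per kg K₂O (option A)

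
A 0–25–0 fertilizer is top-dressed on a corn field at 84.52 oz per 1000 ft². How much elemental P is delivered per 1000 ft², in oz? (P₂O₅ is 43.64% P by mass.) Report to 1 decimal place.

P₂O₅ per 1000 ft² = 84.52 × 25% = 21.13 oz.
Elemental P = 21.13 × 0.4364 = 9.22113 oz per 1000 ft².

9.2 oz P per thousand sq ft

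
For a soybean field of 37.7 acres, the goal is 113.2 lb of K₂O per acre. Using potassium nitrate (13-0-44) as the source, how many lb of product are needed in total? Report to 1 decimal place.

Product per acre = 113.2 / 44% = 257.273 lb.
Total product = 257.273 × 37.7 = 9699.18 lb.

9699.2 lb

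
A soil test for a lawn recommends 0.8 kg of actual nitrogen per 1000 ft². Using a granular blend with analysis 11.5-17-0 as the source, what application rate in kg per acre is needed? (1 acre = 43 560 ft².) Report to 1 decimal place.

Product per 1000 ft² = 0.8 / 11.5% = 6.95652 kg.
Convert to per acre: 6.95652 × 43.56 = 303.026 kg.

303.0 kg of product per acre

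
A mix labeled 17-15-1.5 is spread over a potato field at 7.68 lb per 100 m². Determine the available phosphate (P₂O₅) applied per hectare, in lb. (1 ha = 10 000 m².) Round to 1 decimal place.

115.2 lb P₂O₅ per hectare

P₂O₅ per 100 m² = 7.68 × 15% = 1.152 lb.
Convert to per hectare: 1.152 × 100 = 115.2 lb.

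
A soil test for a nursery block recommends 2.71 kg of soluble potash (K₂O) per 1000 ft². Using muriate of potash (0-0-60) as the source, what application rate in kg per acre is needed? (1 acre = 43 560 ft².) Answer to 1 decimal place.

Product per 1000 ft² = 2.71 / 60% = 4.51667 kg.
Convert to per acre: 4.51667 × 43.56 = 196.746 kg.

196.7 kg of product per acre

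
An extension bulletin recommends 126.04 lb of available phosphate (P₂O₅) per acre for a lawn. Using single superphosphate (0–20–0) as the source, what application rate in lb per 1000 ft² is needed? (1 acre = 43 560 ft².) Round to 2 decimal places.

Product per acre = 126.04 / 20% = 630.2 lb.
Convert to per 1000 ft²: 630.2 × 0.0229568 = 14.4674 lb.

14.47 lb of product per thousand sq ft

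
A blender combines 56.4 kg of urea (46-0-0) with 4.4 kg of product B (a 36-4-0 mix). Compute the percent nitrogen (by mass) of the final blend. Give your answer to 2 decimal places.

45.28% N

Total mass = 56.4 + 4.4 = 60.8 kg.
N mass = 46%×56.4 + 36%×4.4 = 27.528 kg.
% N = 27.528 / 60.8 = 45.2763%.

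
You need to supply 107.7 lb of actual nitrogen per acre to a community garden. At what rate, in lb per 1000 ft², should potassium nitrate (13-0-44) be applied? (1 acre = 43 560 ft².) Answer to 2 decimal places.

Product per acre = 107.7 / 13% = 828.462 lb.
Convert to per 1000 ft²: 828.462 × 0.0229568 = 19.0189 lb.

19.02 lb of product per thousand sq ft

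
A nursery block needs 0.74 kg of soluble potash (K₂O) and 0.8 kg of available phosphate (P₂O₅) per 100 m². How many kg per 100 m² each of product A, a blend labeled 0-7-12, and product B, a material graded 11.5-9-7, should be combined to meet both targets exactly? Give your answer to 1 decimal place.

With a, b = kg per 100 m² of product A and product B:
K₂O: 0.12·a + 0.07·b = 0.74
P₂O₅: 0.07·a + 0.09·b = 0.8
Eliminate a: (row1) − 0.12/0.07·(row2) → -0.0842857·b = -0.631429, so b = 7.49153.
Back-substitute: a = (0.74 − 0.07·7.49153) / 0.12 = 1.79661.

1.8 kg product A, 7.5 kg product B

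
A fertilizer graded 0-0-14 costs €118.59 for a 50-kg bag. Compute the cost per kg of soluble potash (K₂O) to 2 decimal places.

K₂O in bag = 50 × 14% = 7 kg.
Cost per kg K₂O = €118.59 / 7 = €16.9414.

€16.94 per kg K₂O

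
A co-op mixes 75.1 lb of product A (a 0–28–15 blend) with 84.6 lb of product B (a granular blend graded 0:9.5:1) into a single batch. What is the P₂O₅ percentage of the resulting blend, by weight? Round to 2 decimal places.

18.20% P₂O₅

Total mass = 75.1 + 84.6 = 159.7 lb.
P₂O₅ mass = 28%×75.1 + 9.5%×84.6 = 29.065 lb.
% P₂O₅ = 29.065 / 159.7 = 18.1997%.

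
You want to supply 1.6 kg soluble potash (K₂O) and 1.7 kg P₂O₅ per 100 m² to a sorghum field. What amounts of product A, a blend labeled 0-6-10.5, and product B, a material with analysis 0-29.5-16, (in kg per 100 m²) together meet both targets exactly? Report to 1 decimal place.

With a, b = kg per 100 m² of product A and product B:
K₂O: 0.105·a + 0.16·b = 1.6
P₂O₅: 0.06·a + 0.295·b = 1.7
Eliminate a: (row1) − 0.105/0.06·(row2) → -0.35625·b = -1.375, so b = 3.85965.
Back-substitute: a = (1.6 − 0.16·3.85965) / 0.105 = 9.35673.

9.4 kg product A, 3.9 kg product B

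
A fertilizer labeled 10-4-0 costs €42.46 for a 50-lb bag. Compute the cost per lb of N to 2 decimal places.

€8.49 per lb N

N in bag = 50 × 10% = 5 lb.
Cost per lb N = €42.46 / 5 = €8.4920.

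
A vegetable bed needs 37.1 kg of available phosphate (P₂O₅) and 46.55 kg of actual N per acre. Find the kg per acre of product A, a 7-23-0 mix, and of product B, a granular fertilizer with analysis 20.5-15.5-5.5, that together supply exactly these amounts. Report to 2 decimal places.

With a, b = kg per acre of product A and product B:
P₂O₅: 0.23·a + 0.155·b = 37.1
N: 0.07·a + 0.205·b = 46.55
Solving simultaneously: a = 10.7507, b = 223.402.

10.75 kg product A, 223.40 kg product B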